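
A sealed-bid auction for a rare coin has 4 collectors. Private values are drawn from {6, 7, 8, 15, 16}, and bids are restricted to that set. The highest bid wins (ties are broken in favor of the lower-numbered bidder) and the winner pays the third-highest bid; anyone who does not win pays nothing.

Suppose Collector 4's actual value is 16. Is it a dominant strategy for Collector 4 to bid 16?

Yes

Check each profile of the others' bids and compare truth against every alternative bid.
Others bid (6, 6, 15): truth gives 10, best alternative gives 0.
Others bid (6, 15, 6): truth gives 10, best alternative gives 0.
Others bid (15, 6, 6): truth gives 10, best alternative gives 0.
Others bid (6, 7, 15): truth gives 9, best alternative gives 0.
Others bid (6, 15, 7): truth gives 9, best alternative gives 0.
Others bid (7, 6, 15): truth gives 9, best alternative gives 0.
(Remaining 119 profiles checked similarly; truth is weakly best in each.)
In every case the truthful bid is at least as good as any alternative, so it is a dominant strategy.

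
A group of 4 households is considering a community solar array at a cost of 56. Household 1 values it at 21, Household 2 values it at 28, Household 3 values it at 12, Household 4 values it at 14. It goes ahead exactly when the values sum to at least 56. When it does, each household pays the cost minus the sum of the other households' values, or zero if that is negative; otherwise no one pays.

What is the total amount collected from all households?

Total value 75 ≥ cost 56, so it is built.
Household 1: others sum to 54; max(0, 56 - 54) = 2.
Household 2: others sum to 47; max(0, 56 - 47) = 9.
Household 3: others sum to 63; max(0, 56 - 63) = 0.
Household 4: others sum to 61; max(0, 56 - 61) = 0.
Total collected = 2 + 9 + 0 + 0 = 11.

11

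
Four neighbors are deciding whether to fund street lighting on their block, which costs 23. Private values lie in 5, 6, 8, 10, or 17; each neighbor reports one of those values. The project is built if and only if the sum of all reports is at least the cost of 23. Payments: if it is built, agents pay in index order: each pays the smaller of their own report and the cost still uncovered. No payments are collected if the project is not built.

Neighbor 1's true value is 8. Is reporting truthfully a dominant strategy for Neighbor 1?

Consider the case where Neighbor 2 reports 5, Neighbor 3 reports 5 and Neighbor 4 reports 8.
Truthful report 8: project built, pays 8, utility 8 - 8 = 0.
Report 5 instead: project built, pays 5, utility 8 - 5 = 3.
Since 3 > 0, reporting 5 is strictly better here, so truthful reporting is not dominant.

No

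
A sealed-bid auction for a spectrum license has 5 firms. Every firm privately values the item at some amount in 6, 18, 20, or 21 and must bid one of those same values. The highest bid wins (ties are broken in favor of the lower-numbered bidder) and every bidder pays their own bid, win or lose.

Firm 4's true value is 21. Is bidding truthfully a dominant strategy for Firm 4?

No

Consider the case where Firm 1 bids 6, Firm 2 bids 6, Firm 3 bids 6 and Firm 5 bids 6.
Truthful bid 21: wins, pays 21, utility 21 - 21 = 0.
Bid 18 instead: wins, pays 18, utility 21 - 18 = 3.
Since 3 > 0, bidding 18 is strictly better here, so truthful bidding is not dominant.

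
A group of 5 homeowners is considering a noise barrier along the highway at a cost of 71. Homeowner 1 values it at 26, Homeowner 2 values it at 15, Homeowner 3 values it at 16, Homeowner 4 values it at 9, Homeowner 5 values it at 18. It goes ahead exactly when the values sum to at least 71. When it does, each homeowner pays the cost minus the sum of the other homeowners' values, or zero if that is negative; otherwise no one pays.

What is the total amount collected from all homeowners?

Total value 84 ≥ cost 71, so it is built.
Homeowner 1: others sum to 58; max(0, 71 - 58) = 13.
Homeowner 2: others sum to 69; max(0, 71 - 69) = 2.
Homeowner 3: others sum to 68; max(0, 71 - 68) = 3.
Homeowner 4: others sum to 75; max(0, 71 - 75) = 0.
Homeowner 5: others sum to 66; max(0, 71 - 66) = 5.
Total collected = 13 + 2 + 3 + 0 + 5 = 23.

23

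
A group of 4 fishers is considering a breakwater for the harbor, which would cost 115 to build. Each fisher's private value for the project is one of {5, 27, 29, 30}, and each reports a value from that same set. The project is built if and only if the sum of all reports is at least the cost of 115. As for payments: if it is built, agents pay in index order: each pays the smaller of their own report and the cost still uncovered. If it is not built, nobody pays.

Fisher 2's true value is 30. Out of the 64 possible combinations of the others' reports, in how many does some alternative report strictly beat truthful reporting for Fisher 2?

Others report (27, 29, 30): truth gives 0; report 29 gives 1 > 0. Violating.
Others report (27, 30, 29): truth gives 0; report 29 gives 1 > 0. Violating.
Others report (27, 30, 30): truth gives 0; report 29 gives 1 > 0. Violating.
Others report (29, 27, 30): truth gives 0; report 29 gives 1 > 0. Violating.
Others report (5, 5, 5): truth gives 0; no alternative beats it.
Others report (5, 5, 27): truth gives 0; no alternative beats it.
(Checking all 64 profiles: 17 have a profitable deviation, 47 do not.)

17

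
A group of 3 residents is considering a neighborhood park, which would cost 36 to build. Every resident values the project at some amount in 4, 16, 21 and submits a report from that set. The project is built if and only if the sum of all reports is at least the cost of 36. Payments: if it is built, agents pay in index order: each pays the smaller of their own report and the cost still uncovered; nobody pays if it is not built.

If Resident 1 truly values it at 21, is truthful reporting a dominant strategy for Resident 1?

Consider the case where Resident 2 reports 4 and Resident 3 reports 16.
Truthful report 21: project built, pays 21, utility 21 - 21 = 0.
Report 16 instead: project built, pays 16, utility 21 - 16 = 5.
Since 5 > 0, reporting 16 is strictly better here, so truthful reporting is not dominant.

No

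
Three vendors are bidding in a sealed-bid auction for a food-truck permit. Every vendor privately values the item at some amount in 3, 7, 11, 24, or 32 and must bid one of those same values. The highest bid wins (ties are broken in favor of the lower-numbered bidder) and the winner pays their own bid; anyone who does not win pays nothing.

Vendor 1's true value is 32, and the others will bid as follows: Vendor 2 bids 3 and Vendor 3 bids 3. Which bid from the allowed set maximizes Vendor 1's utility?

Bid 3: wins, pays 3, utility 32 - 3 = 29.
Bid 7: wins, pays 7, utility 32 - 7 = 25.
Bid 11: wins, pays 11, utility 32 - 11 = 21.
Bid 24: wins, pays 24, utility 32 - 24 = 8.
Bid 32: wins, pays 32, utility 32 - 32 = 0.
The best choice is 3 with utility 29.

3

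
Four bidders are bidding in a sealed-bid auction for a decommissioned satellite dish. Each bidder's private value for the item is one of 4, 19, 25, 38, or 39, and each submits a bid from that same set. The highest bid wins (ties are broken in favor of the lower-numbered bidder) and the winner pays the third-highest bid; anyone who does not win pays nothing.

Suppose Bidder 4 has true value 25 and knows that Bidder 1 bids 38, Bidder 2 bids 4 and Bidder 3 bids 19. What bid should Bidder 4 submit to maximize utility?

39

Bid 4: loses, pays 0, utility 0.
Bid 19: loses, pays 0, utility 0.
Bid 25: loses, pays 0, utility 0.
Bid 38: loses, pays 0, utility 0.
Bid 39: wins, pays 19, utility 25 - 19 = 6.
The best choice is 39 with utility 6.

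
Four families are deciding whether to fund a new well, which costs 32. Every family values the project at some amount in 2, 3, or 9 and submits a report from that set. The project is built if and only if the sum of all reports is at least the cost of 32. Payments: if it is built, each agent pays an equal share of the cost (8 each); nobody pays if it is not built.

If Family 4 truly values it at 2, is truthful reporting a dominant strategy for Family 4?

Yes

Check each profile of the others' reports and compare truth against every alternative report.
Others report (2, 2, 2): truth gives 0, best alternative gives 0.
Others report (2, 2, 3): truth gives 0, best alternative gives 0.
Others report (2, 2, 9): truth gives 0, best alternative gives 0.
Others report (2, 3, 2): truth gives 0, best alternative gives 0.
Others report (2, 3, 3): truth gives 0, best alternative gives 0.
Others report (2, 3, 9): truth gives 0, best alternative gives 0.
(Remaining 21 profiles checked similarly; truth is weakly best in each.)
In every case the truthful report is at least as good as any alternative, so it is a dominant strategy.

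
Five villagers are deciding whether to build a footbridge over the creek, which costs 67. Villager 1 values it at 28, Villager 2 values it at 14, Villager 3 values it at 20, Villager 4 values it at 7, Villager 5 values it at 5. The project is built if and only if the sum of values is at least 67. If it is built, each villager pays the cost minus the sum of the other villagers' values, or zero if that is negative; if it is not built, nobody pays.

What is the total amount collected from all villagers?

Total value 74 ≥ cost 67, so it is built.
Villager 1: others sum to 46; max(0, 67 - 46) = 21.
Villager 2: others sum to 60; max(0, 67 - 60) = 7.
Villager 3: others sum to 54; max(0, 67 - 54) = 13.
Villager 4: others sum to 67; max(0, 67 - 67) = 0.
Villager 5: others sum to 69; max(0, 67 - 69) = 0.
Total collected = 21 + 7 + 13 + 0 + 0 = 41.

41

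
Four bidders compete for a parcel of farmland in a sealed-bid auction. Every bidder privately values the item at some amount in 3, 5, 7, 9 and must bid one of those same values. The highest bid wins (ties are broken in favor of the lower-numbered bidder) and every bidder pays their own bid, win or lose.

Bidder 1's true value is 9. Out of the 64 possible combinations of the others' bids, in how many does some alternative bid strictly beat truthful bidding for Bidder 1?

27

Others bid (3, 3, 3): truth gives 0; bid 3 gives 6 > 0. Violating.
Others bid (3, 3, 5): truth gives 0; bid 5 gives 4 > 0. Violating.
Others bid (3, 3, 7): truth gives 0; bid 7 gives 2 > 0. Violating.
Others bid (3, 5, 3): truth gives 0; bid 5 gives 4 > 0. Violating.
Others bid (3, 3, 9): truth gives 0; no alternative beats it.
Others bid (3, 5, 9): truth gives 0; no alternative beats it.
(Checking all 64 profiles: 27 have a profitable deviation, 37 do not.)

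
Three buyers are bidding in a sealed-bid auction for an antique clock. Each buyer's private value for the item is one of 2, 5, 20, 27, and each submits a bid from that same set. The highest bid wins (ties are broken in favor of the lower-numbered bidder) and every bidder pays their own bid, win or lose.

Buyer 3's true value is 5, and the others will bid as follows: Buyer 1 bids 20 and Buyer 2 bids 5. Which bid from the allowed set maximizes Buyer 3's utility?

2

Bid 2: loses but pays 2, utility -2.
Bid 5: loses but pays 5, utility -5.
Bid 20: loses but pays 20, utility -20.
Bid 27: wins, pays 27, utility 5 - 27 = -22.
The best choice is 2 with utility -2.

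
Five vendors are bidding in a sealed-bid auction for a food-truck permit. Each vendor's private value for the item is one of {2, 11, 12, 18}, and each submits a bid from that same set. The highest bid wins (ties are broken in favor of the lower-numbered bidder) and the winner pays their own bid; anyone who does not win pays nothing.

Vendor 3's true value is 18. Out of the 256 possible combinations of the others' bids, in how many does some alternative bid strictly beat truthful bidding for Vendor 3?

Others bid (2, 2, 2, 2): truth gives 0; bid 11 gives 7 > 0. Violating.
Others bid (2, 2, 2, 11): truth gives 0; bid 11 gives 7 > 0. Violating.
Others bid (2, 2, 2, 12): truth gives 0; bid 12 gives 6 > 0. Violating.
Others bid (2, 2, 11, 2): truth gives 0; bid 11 gives 7 > 0. Violating.
Others bid (2, 2, 2, 18): truth gives 0; no alternative beats it.
Others bid (2, 2, 11, 18): truth gives 0; no alternative beats it.
(Checking all 256 profiles: 36 have a profitable deviation, 220 do not.)

36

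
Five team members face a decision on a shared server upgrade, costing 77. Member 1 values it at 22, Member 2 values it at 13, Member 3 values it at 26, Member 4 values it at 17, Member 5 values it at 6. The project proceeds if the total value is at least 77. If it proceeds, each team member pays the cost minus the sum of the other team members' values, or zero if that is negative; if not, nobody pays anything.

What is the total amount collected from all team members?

50

Total value 84 ≥ cost 77, so it is built.
Member 1: others sum to 62; max(0, 77 - 62) = 15.
Member 2: others sum to 71; max(0, 77 - 71) = 6.
Member 3: others sum to 58; max(0, 77 - 58) = 19.
Member 4: others sum to 67; max(0, 77 - 67) = 10.
Member 5: others sum to 78; max(0, 77 - 78) = 0.
Total collected = 15 + 6 + 19 + 10 + 0 = 50.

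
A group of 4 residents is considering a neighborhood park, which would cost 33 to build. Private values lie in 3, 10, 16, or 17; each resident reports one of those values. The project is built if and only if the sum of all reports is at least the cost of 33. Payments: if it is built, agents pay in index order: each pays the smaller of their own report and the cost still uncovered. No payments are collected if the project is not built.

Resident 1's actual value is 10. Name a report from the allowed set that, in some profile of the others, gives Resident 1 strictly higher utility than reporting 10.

3

Suppose Resident 2 reports 3, Resident 3 reports 10 and Resident 4 reports 17.
Report 10: project built, pays 10, utility 10 - 10 = 0.
Report 3: project built, pays 3, utility 10 - 3 = 7.
So reporting 3 beats truth here (7 > 0).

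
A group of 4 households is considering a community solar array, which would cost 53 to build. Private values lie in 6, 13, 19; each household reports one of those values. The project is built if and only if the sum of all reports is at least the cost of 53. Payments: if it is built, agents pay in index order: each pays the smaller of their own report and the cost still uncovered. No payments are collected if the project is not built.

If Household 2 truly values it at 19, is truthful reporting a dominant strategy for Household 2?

Consider the case where Household 1 reports 6, Household 3 reports 19 and Household 4 reports 19.
Truthful report 19: project built, pays 19, utility 19 - 19 = 0.
Report 13 instead: project built, pays 13, utility 19 - 13 = 6.
Since 6 > 0, reporting 13 is strictly better here, so truthful reporting is not dominant.

No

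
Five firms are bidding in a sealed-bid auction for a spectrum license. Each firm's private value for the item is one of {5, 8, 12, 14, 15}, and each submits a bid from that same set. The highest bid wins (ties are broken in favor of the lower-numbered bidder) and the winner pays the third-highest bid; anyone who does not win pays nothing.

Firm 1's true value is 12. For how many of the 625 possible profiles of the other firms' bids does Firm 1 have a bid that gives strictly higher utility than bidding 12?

Others bid (5, 5, 5, 14): truth gives 0; bid 14 gives 7 > 0. Violating.
Others bid (5, 5, 5, 15): truth gives 0; bid 15 gives 7 > 0. Violating.
Others bid (5, 5, 8, 14): truth gives 0; bid 14 gives 4 > 0. Violating.
Others bid (5, 5, 8, 15): truth gives 0; bid 15 gives 4 > 0. Violating.
Others bid (5, 5, 5, 5): truth gives 7; no alternative beats it.
Others bid (5, 5, 5, 8): truth gives 7; no alternative beats it.
(Checking all 625 profiles: 64 have a profitable deviation, 561 do not.)

64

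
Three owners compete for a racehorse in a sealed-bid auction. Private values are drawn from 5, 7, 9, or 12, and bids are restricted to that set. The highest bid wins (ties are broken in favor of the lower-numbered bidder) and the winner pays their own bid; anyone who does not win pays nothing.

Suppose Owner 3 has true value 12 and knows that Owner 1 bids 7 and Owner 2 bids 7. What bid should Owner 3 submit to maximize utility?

Bid 5: loses, pays 0, utility 0.
Bid 7: loses, pays 0, utility 0.
Bid 9: wins, pays 9, utility 12 - 9 = 3.
Bid 12: wins, pays 12, utility 12 - 12 = 0.
The best choice is 9 with utility 3.

9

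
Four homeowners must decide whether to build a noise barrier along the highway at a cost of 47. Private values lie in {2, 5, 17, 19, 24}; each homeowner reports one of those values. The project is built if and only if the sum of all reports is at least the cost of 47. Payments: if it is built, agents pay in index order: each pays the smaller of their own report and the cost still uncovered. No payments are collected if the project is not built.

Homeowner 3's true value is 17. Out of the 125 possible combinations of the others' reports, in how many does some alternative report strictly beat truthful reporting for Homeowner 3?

55

Others report (2, 17, 24): truth gives 0; report 5 gives 12 > 0. Violating.
Others report (2, 19, 24): truth gives 0; report 2 gives 15 > 0. Violating.
Others report (2, 24, 17): truth gives 0; report 5 gives 12 > 0. Violating.
Others report (2, 24, 19): truth gives 0; report 2 gives 15 > 0. Violating.
Others report (2, 2, 2): truth gives 0; no alternative beats it.
Others report (2, 2, 5): truth gives 0; no alternative beats it.
(Checking all 125 profiles: 55 have a profitable deviation, 70 do not.)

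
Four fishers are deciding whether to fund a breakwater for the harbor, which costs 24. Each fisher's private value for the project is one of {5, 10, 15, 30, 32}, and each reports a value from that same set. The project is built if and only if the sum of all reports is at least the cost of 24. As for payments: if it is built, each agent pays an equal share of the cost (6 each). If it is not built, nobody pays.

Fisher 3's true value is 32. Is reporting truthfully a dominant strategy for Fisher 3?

Check each profile of the others' reports and compare truth against every alternative report.
Others report (5, 5, 5): truth gives 26, best alternative gives 26.
Others report (5, 5, 10): truth gives 26, best alternative gives 26.
Others report (5, 5, 15): truth gives 26, best alternative gives 26.
Others report (5, 5, 30): truth gives 26, best alternative gives 26.
Others report (5, 5, 32): truth gives 26, best alternative gives 26.
Others report (5, 10, 5): truth gives 26, best alternative gives 26.
(Remaining 119 profiles checked similarly; truth is weakly best in each.)
In every case the truthful report is at least as good as any alternative, so it is a dominant strategy.

Yes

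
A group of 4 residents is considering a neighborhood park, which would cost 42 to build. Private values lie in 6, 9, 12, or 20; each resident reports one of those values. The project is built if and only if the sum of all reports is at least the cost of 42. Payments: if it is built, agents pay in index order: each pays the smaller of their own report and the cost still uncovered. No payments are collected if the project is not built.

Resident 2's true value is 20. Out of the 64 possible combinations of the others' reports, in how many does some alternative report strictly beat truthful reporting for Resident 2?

47

Others report (6, 6, 20): truth gives 0; report 12 gives 8 > 0. Violating.
Others report (6, 9, 20): truth gives 0; report 9 gives 11 > 0. Violating.
Others report (6, 12, 12): truth gives 0; report 12 gives 8 > 0. Violating.
Others report (6, 12, 20): truth gives 0; report 6 gives 14 > 0. Violating.
Others report (6, 6, 6): truth gives 0; no alternative beats it.
Others report (6, 6, 9): truth gives 0; no alternative beats it.
(Checking all 64 profiles: 47 have a profitable deviation, 17 do not.)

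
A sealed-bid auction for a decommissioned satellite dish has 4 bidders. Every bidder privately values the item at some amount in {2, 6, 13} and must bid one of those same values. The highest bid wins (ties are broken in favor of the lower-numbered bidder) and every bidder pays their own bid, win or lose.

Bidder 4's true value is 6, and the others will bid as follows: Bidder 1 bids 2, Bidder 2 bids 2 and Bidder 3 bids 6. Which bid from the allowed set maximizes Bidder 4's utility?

Bid 2: loses but pays 2, utility -2.
Bid 6: loses but pays 6, utility -6.
Bid 13: wins, pays 13, utility 6 - 13 = -7.
The best choice is 2 with utility -2.

2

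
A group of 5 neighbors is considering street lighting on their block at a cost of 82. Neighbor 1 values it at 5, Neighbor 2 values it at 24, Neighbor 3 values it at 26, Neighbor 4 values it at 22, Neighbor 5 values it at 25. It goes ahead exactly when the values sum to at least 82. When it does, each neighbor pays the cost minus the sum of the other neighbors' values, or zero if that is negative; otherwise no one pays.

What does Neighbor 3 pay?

Total value 102 ≥ cost 82, so the project is built.
The other neighbors' values sum to 76.
Cost minus that sum is 82 - 76 = 6.

6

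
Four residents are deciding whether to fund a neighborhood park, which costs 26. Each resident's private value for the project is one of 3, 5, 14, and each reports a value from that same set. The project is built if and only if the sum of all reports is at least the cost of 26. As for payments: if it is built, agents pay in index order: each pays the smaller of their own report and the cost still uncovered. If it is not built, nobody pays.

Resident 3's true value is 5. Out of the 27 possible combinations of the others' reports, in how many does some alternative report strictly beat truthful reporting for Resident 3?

Others report (3, 14, 14): truth gives 0; report 3 gives 2 > 0. Violating.
Others report (5, 5, 14): truth gives 0; report 3 gives 2 > 0. Violating.
Others report (5, 14, 5): truth gives 0; report 3 gives 2 > 0. Violating.
Others report (5, 14, 14): truth gives 0; report 3 gives 2 > 0. Violating.
Others report (3, 3, 3): truth gives 0; no alternative beats it.
Others report (3, 3, 5): truth gives 0; no alternative beats it.
(Checking all 27 profiles: 7 have a profitable deviation, 20 do not.)

7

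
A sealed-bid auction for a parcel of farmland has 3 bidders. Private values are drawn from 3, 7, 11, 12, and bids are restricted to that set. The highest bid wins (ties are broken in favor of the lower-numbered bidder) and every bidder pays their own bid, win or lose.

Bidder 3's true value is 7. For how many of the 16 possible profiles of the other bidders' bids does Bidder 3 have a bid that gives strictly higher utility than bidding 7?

Others bid (3, 7): truth gives -7; bid 3 gives -3 > -7. Violating.
Others bid (3, 11): truth gives -7; bid 3 gives -3 > -7. Violating.
Others bid (3, 12): truth gives -7; bid 3 gives -3 > -7. Violating.
Others bid (7, 3): truth gives -7; bid 3 gives -3 > -7. Violating.
Others bid (3, 3): truth gives 0; no alternative beats it.
(Checking all 16 profiles: 15 have a profitable deviation, 1 does not.)

15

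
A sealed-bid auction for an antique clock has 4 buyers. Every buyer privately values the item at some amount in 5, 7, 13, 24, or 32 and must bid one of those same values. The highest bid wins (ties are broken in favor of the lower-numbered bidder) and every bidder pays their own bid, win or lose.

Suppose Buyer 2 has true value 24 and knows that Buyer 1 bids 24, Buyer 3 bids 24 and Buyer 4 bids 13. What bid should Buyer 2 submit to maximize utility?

5

Bid 5: loses but pays 5, utility -5.
Bid 7: loses but pays 7, utility -7.
Bid 13: loses but pays 13, utility -13.
Bid 24: loses but pays 24, utility -24.
Bid 32: wins, pays 32, utility 24 - 32 = -8.
The best choice is 5 with utility -5.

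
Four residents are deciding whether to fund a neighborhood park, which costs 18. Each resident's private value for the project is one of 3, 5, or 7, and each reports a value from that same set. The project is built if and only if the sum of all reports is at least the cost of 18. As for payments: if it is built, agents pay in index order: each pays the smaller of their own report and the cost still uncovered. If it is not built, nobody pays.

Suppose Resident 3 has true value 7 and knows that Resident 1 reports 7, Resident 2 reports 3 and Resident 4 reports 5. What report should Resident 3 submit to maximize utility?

3

Report 3: project built, pays 3, utility 7 - 3 = 4.
Report 5: project built, pays 5, utility 7 - 5 = 2.
Report 7: project built, pays 7, utility 7 - 7 = 0.
The best choice is 3 with utility 4.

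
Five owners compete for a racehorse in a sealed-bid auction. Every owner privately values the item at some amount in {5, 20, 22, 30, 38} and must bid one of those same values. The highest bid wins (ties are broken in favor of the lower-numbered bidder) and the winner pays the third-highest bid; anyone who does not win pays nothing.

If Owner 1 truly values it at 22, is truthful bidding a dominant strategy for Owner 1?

No

Consider the case where Owner 2 bids 5, Owner 3 bids 5, Owner 4 bids 5 and Owner 5 bids 30.
Truthful bid 22: loses, pays 0, utility 0.
Bid 30 instead: wins, pays 5, utility 22 - 5 = 17.
Since 17 > 0, bidding 30 is strictly better here, so truthful bidding is not dominant.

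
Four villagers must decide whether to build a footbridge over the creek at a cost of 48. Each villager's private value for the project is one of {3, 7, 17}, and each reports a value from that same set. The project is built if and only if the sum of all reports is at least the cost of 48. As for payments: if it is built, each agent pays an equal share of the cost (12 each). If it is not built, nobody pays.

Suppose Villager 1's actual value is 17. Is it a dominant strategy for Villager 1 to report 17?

Yes

Check each profile of the others' reports and compare truth against every alternative report.
Others report (3, 17, 17): truth gives 5, best alternative gives 0.
Others report (7, 7, 17): truth gives 5, best alternative gives 0.
Others report (7, 17, 7): truth gives 5, best alternative gives 0.
Others report (17, 3, 17): truth gives 5, best alternative gives 0.
Others report (17, 7, 7): truth gives 5, best alternative gives 0.
Others report (17, 17, 3): truth gives 5, best alternative gives 0.
(Remaining 21 profiles checked similarly; truth is weakly best in each.)
In every case the truthful report is at least as good as any alternative, so it is a dominant strategy.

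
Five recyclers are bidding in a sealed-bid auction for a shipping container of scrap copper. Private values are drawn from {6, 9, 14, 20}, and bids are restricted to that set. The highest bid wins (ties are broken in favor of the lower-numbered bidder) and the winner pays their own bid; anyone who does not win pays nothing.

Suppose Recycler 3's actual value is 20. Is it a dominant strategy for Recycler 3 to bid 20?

No

Consider the case where Recycler 1 bids 6, Recycler 2 bids 6, Recycler 4 bids 6 and Recycler 5 bids 6.
Truthful bid 20: wins, pays 20, utility 20 - 20 = 0.
Bid 9 instead: wins, pays 9, utility 20 - 9 = 11.
Since 11 > 0, bidding 9 is strictly better here, so truthful bidding is not dominant.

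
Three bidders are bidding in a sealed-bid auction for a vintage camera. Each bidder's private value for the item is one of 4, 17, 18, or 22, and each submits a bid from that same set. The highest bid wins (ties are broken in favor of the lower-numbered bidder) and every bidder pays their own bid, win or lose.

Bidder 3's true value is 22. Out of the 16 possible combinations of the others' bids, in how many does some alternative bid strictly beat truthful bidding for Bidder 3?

Others bid (4, 4): truth gives 0; bid 17 gives 5 > 0. Violating.
Others bid (4, 17): truth gives 0; bid 18 gives 4 > 0. Violating.
Others bid (4, 22): truth gives -22; bid 4 gives -4 > -22. Violating.
Others bid (17, 4): truth gives 0; bid 18 gives 4 > 0. Violating.
Others bid (4, 18): truth gives 0; no alternative beats it.
Others bid (17, 18): truth gives 0; no alternative beats it.
(Checking all 16 profiles: 11 have a profitable deviation, 5 do not.)

11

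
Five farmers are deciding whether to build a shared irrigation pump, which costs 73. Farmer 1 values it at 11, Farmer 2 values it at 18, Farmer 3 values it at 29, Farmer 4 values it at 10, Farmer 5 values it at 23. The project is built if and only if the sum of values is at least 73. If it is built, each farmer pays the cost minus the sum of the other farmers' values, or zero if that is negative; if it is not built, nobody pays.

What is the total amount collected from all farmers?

16

Total value 91 ≥ cost 73, so it is built.
Farmer 1: others sum to 80; max(0, 73 - 80) = 0.
Farmer 2: others sum to 73; max(0, 73 - 73) = 0.
Farmer 3: others sum to 62; max(0, 73 - 62) = 11.
Farmer 4: others sum to 81; max(0, 73 - 81) = 0.
Farmer 5: others sum to 68; max(0, 73 - 68) = 5.
Total collected = 0 + 0 + 11 + 0 + 5 = 16.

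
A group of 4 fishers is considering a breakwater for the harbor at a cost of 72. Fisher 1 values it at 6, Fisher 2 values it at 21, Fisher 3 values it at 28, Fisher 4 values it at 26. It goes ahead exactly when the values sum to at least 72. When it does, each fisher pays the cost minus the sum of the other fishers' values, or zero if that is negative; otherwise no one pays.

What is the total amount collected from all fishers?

Total value 81 ≥ cost 72, so it is built.
Fisher 1: others sum to 75; max(0, 72 - 75) = 0.
Fisher 2: others sum to 60; max(0, 72 - 60) = 12.
Fisher 3: others sum to 53; max(0, 72 - 53) = 19.
Fisher 4: others sum to 55; max(0, 72 - 55) = 17.
Total collected = 0 + 12 + 19 + 17 = 48.

48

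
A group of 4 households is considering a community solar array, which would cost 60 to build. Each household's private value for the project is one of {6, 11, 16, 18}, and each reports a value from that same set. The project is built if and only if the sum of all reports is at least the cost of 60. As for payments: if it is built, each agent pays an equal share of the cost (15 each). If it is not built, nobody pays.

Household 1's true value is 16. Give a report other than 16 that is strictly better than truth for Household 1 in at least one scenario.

18

Suppose Household 2 reports 6, Household 3 reports 18 and Household 4 reports 18.
Report 16: project not built, utility 0.
Report 18: project built, pays 15, utility 16 - 15 = 1.
So reporting 18 beats truth here (1 > 0).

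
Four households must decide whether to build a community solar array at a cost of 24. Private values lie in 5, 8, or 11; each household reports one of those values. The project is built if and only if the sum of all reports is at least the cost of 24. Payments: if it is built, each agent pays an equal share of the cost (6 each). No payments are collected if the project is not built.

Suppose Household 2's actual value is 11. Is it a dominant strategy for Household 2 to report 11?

Yes

Check each profile of the others' reports and compare truth against every alternative report.
Others report (5, 5, 5): truth gives 5, best alternative gives 0.
Others report (5, 5, 8): truth gives 5, best alternative gives 5.
Others report (5, 5, 11): truth gives 5, best alternative gives 5.
Others report (5, 8, 5): truth gives 5, best alternative gives 5.
Others report (5, 8, 8): truth gives 5, best alternative gives 5.
Others report (5, 8, 11): truth gives 5, best alternative gives 5.
(Remaining 21 profiles checked similarly; truth is weakly best in each.)
In every case the truthful report is at least as good as any alternative, so it is a dominant strategy.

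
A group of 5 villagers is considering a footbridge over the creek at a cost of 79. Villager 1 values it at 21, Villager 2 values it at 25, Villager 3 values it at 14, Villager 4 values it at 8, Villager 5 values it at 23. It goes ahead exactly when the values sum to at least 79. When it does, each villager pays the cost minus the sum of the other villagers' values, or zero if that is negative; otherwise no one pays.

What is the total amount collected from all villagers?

Total value 91 ≥ cost 79, so it is built.
Villager 1: others sum to 70; max(0, 79 - 70) = 9.
Villager 2: others sum to 66; max(0, 79 - 66) = 13.
Villager 3: others sum to 77; max(0, 79 - 77) = 2.
Villager 4: others sum to 83; max(0, 79 - 83) = 0.
Villager 5: others sum to 68; max(0, 79 - 68) = 11.
Total collected = 9 + 13 + 2 + 0 + 11 = 35.

35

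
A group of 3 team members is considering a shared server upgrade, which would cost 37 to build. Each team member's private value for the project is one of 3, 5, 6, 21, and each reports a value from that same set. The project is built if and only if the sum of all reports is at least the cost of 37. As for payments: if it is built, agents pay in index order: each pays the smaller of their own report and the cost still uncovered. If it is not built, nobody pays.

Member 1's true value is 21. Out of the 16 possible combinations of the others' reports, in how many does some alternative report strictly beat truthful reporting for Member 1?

1

Others report (21, 21): truth gives 0; report 3 gives 18 > 0. Violating.
Others report (3, 3): truth gives 0; no alternative beats it.
Others report (3, 5): truth gives 0; no alternative beats it.
(Checking all 16 profiles: 1 has a profitable deviation, 15 do not.)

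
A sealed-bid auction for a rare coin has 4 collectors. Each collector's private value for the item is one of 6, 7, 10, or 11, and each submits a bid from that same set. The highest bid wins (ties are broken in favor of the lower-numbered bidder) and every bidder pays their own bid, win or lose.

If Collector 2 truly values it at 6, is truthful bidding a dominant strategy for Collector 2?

Consider the case where Collector 1 bids 6, Collector 3 bids 6 and Collector 4 bids 6.
Truthful bid 6: loses but pays 6, utility -6.
Bid 7 instead: wins, pays 7, utility 6 - 7 = -1.
Since -1 > -6, bidding 7 is strictly better here, so truthful bidding is not dominant.

No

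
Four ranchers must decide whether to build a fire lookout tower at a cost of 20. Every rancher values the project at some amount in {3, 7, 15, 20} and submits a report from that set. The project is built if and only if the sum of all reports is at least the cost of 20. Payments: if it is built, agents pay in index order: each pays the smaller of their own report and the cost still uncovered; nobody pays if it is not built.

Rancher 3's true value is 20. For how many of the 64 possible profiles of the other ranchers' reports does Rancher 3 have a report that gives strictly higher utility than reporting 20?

15

Others report (3, 3, 7): truth gives 6; report 7 gives 13 > 6. Violating.
Others report (3, 3, 15): truth gives 6; report 3 gives 17 > 6. Violating.
Others report (3, 3, 20): truth gives 6; report 3 gives 17 > 6. Violating.
Others report (3, 7, 3): truth gives 10; report 7 gives 13 > 10. Violating.
Others report (3, 3, 3): truth gives 6; no alternative beats it.
Others report (3, 15, 3): truth gives 18; no alternative beats it.
(Checking all 64 profiles: 15 have a profitable deviation, 49 do not.)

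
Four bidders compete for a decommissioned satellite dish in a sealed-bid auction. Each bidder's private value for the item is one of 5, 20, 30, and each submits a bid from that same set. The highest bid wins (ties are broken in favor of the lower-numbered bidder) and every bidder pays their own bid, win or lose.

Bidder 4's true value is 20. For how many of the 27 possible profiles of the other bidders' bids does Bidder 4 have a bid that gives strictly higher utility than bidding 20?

Others bid (5, 5, 20): truth gives -20; bid 5 gives -5 > -20. Violating.
Others bid (5, 5, 30): truth gives -20; bid 5 gives -5 > -20. Violating.
Others bid (5, 20, 5): truth gives -20; bid 5 gives -5 > -20. Violating.
Others bid (5, 20, 20): truth gives -20; bid 5 gives -5 > -20. Violating.
Others bid (5, 5, 5): truth gives 0; no alternative beats it.
(Checking all 27 profiles: 26 have a profitable deviation, 1 does not.)

26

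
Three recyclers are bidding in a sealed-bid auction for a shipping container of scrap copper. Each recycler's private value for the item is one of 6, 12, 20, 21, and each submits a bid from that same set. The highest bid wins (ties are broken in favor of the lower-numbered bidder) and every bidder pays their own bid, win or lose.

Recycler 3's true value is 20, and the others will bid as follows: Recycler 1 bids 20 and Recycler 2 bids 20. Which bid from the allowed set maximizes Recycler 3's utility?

Bid 6: loses but pays 6, utility -6.
Bid 12: loses but pays 12, utility -12.
Bid 20: loses but pays 20, utility -20.
Bid 21: wins, pays 21, utility 20 - 21 = -1.
The best choice is 21 with utility -1.

21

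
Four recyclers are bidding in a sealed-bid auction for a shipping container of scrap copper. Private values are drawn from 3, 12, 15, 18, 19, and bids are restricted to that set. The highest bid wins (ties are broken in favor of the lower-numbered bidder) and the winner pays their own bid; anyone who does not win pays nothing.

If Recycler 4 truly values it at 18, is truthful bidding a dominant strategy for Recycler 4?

Consider the case where Recycler 1 bids 3, Recycler 2 bids 3 and Recycler 3 bids 3.
Truthful bid 18: wins, pays 18, utility 18 - 18 = 0.
Bid 12 instead: wins, pays 12, utility 18 - 12 = 6.
Since 6 > 0, bidding 12 is strictly better here, so truthful bidding is not dominant.

No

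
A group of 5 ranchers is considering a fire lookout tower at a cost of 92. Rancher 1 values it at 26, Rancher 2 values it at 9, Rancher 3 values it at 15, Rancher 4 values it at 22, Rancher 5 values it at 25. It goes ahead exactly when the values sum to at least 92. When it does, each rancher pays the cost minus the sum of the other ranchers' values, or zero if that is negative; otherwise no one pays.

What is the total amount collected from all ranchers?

Total value 97 ≥ cost 92, so it is built.
Rancher 1: others sum to 71; max(0, 92 - 71) = 21.
Rancher 2: others sum to 88; max(0, 92 - 88) = 4.
Rancher 3: others sum to 82; max(0, 92 - 82) = 10.
Rancher 4: others sum to 75; max(0, 92 - 75) = 17.
Rancher 5: others sum to 72; max(0, 92 - 72) = 20.
Total collected = 21 + 4 + 10 + 17 + 20 = 72.

72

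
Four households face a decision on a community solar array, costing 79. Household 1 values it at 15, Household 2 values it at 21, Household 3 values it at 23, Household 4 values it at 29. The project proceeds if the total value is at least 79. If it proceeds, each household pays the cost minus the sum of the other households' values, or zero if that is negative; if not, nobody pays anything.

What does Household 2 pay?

Total value 88 ≥ cost 79, so the project is built.
The other households' values sum to 67.
Cost minus that sum is 79 - 67 = 12.

12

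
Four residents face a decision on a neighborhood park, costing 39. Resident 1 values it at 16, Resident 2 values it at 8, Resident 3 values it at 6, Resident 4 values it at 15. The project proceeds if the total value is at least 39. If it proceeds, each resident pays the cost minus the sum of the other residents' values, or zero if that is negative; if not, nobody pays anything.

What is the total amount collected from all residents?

Total value 45 ≥ cost 39, so it is built.
Resident 1: others sum to 29; max(0, 39 - 29) = 10.
Resident 2: others sum to 37; max(0, 39 - 37) = 2.
Resident 3: others sum to 39; max(0, 39 - 39) = 0.
Resident 4: others sum to 30; max(0, 39 - 30) = 9.
Total collected = 10 + 2 + 0 + 9 = 21.

21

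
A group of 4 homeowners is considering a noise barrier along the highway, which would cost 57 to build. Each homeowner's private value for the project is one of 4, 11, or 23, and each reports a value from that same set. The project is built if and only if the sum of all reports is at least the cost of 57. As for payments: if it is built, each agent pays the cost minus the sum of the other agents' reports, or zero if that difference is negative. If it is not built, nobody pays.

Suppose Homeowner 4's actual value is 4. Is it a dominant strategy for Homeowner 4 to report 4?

Yes

Check each profile of the others' reports and compare truth against every alternative report.
Others report (4, 23, 23): truth gives 0, best alternative gives -3.
Others report (23, 4, 23): truth gives 0, best alternative gives -3.
Others report (23, 23, 4): truth gives 0, best alternative gives -3.
Others report (11, 23, 23): truth gives 4, best alternative gives 4.
Others report (23, 11, 23): truth gives 4, best alternative gives 4.
Others report (23, 23, 11): truth gives 4, best alternative gives 4.
(Remaining 21 profiles checked similarly; truth is weakly best in each.)
In every case the truthful report is at least as good as any alternative, so it is a dominant strategy.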